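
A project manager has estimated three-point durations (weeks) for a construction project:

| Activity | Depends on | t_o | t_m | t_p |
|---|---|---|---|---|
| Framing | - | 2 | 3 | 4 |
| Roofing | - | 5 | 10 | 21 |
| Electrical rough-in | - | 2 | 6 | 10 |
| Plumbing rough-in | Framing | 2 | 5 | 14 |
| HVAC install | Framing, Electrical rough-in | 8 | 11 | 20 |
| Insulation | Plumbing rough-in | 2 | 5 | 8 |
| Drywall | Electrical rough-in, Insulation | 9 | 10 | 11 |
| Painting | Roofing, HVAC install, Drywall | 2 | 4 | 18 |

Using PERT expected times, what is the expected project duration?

te_Framing = (2 + 4·3 + 4)/6 = 18/6 = 3
te_Roofing = (5 + 4·10 + 21)/6 = 66/6 = 11
te_Electrical rough-in = (2 + 4·6 + 10)/6 = 36/6 = 6
te_Plumbing rough-in = (2 + 4·5 + 14)/6 = 36/6 = 6
te_HVAC install = (8 + 4·11 + 20)/6 = 72/6 = 12
te_Insulation = (2 + 4·5 + 8)/6 = 30/6 = 5
te_Drywall = (9 + 4·10 + 11)/6 = 60/6 = 10
te_Painting = (2 + 4·4 + 18)/6 = 36/6 = 6

Forward pass:
ES_Framing = 0; EF_Framing = 3
ES_Roofing = 0; EF_Roofing = 11
ES_Electrical rough-in = 0; EF_Electrical rough-in = 6
ES_Plumbing rough-in = 3; EF_Plumbing rough-in = 3+6 = 9
ES_HVAC install = max(EF_Framing=3, EF_Electrical rough-in=6) = 6; EF_HVAC install = 6+12 = 18
ES_Insulation = 9; EF_Insulation = 9+5 = 14
ES_Drywall = max(EF_Electrical rough-in=6, EF_Insulation=14) = 14; EF_Drywall = 14+10 = 24
ES_Painting = max(EF_Roofing=11, EF_HVAC install=18, EF_Drywall=24) = 24; EF_Painting = 24+6 = 30
Expected project duration μ = 30 weeks. Critical path: Framing → Plumbing rough-in → Insulation → Drywall → Painting.

30 weeks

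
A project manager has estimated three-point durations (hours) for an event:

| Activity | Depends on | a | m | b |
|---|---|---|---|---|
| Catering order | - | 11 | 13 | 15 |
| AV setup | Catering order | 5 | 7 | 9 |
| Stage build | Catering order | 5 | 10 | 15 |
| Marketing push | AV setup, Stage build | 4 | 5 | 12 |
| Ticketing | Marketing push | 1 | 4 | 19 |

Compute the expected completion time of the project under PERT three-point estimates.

35 hours

te_Catering order = (11 + 4·13 + 15)/6 = 78/6 = 13
te_AV setup = (5 + 4·7 + 9)/6 = 42/6 = 7
te_Stage build = (5 + 4·10 + 15)/6 = 60/6 = 10
te_Marketing push = (4 + 4·5 + 12)/6 = 36/6 = 6
te_Ticketing = (1 + 4·4 + 19)/6 = 36/6 = 6

Forward pass:
ES_Catering order = 0; EF_Catering order = 13
ES_AV setup = 13; EF_AV setup = 13+7 = 20
ES_Stage build = 13; EF_Stage build = 13+10 = 23
ES_Marketing push = max(EF_AV setup=20, EF_Stage build=23) = 23; EF_Marketing push = 23+6 = 29
ES_Ticketing = 29; EF_Ticketing = 29+6 = 35
Expected project duration μ = 35 hours. Critical path: Catering order → Stage build → Marketing push → Ticketing.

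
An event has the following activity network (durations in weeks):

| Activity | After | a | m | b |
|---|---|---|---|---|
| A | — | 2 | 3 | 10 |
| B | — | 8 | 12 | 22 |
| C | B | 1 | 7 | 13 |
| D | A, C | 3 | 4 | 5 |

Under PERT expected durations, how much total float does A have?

te_A = (2 + 4·3 + 10)/6 = 24/6 = 4
te_B = (8 + 4·12 + 22)/6 = 78/6 = 13
te_C = (1 + 4·7 + 13)/6 = 42/6 = 7
te_D = (3 + 4·4 + 5)/6 = 24/6 = 4

Forward pass:
ES_A = 0; EF_A = 4
ES_B = 0; EF_B = 13
ES_C = 13; EF_C = 13+7 = 20
ES_D = max(EF_A=4, EF_C=20) = 20; EF_D = 20+4 = 24
Expected project duration μ = 24 weeks. Critical path: B → C → D.

Backward pass:
LF_D = 24; LS_D = 24−4 = 20
LF_C = LS_D = 20; LS_C = 20−7 = 13
LF_B = LS_C = 13; LS_B = 13−13 = 0
LF_A = LS_D = 20; LS_A = 20−4 = 16
Slack_A = LS_A − ES_A = 16 − 0 = 16

16 weeks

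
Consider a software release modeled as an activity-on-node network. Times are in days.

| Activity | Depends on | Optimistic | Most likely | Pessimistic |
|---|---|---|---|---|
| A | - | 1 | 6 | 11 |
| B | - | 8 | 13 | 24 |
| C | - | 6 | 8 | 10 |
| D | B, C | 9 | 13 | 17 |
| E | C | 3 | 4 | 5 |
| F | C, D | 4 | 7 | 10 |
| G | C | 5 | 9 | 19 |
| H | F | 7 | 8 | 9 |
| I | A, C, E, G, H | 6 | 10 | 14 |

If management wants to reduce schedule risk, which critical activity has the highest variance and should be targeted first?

B

te_A = (1 + 4·6 + 11)/6 = 36/6 = 6; σ²_A = ((11−1)/6)² = 2.778
te_B = (8 + 4·13 + 24)/6 = 84/6 = 14; σ²_B = ((24−8)/6)² = 7.111
te_C = (6 + 4·8 + 10)/6 = 48/6 = 8; σ²_C = ((10−6)/6)² = 0.444
te_D = (9 + 4·13 + 17)/6 = 78/6 = 13; σ²_D = ((17−9)/6)² = 1.778
te_E = (3 + 4·4 + 5)/6 = 24/6 = 4; σ²_E = ((5−3)/6)² = 0.111
te_F = (4 + 4·7 + 10)/6 = 42/6 = 7; σ²_F = ((10−4)/6)² = 1.000
te_G = (5 + 4·9 + 19)/6 = 60/6 = 10; σ²_G = ((19−5)/6)² = 5.444
te_H = (7 + 4·8 + 9)/6 = 48/6 = 8; σ²_H = ((9−7)/6)² = 0.111
te_I = (6 + 4·10 + 14)/6 = 60/6 = 10; σ²_I = ((14−6)/6)² = 1.778

Forward pass:
ES_A = 0; EF_A = 6
ES_B = 0; EF_B = 14
ES_C = 0; EF_C = 8
ES_D = max(EF_B=14, EF_C=8) = 14; EF_D = 14+13 = 27
ES_E = 8; EF_E = 8+4 = 12
ES_F = max(EF_C=8, EF_D=27) = 27; EF_F = 27+7 = 34
ES_G = 8; EF_G = 8+10 = 18
ES_H = 34; EF_H = 34+8 = 42
ES_I = max(EF_A=6, EF_C=8, EF_E=12, EF_G=18, EF_H=42) = 42; EF_I = 42+10 = 52
Expected project duration μ = 52 days. Critical path: B → D → F → H → I.

Variances on critical path: σ²_B=7.111, σ²_D=1.778, σ²_F=1.000, σ²_H=0.111, σ²_I=1.778.
Largest is σ²_B = 7.111.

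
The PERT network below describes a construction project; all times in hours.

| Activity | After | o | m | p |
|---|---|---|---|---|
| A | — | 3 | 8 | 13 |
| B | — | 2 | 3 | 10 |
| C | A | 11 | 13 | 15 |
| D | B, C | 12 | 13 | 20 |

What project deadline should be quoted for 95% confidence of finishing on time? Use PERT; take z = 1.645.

38.7 hours

te_A = (3 + 4·8 + 13)/6 = 48/6 = 8; σ²_A = ((13−3)/6)² = 2.778
te_B = (2 + 4·3 + 10)/6 = 24/6 = 4; σ²_B = ((10−2)/6)² = 1.778
te_C = (11 + 4·13 + 15)/6 = 78/6 = 13; σ²_C = ((15−11)/6)² = 0.444
te_D = (12 + 4·13 + 20)/6 = 84/6 = 14; σ²_D = ((20−12)/6)² = 1.778

Forward pass:
ES_A = 0; EF_A = 8
ES_B = 0; EF_B = 4
ES_C = 8; EF_C = 8+13 = 21
ES_D = max(EF_B=4, EF_C=21) = 21; EF_D = 21+14 = 35
Expected project duration μ = 35 hours. Critical path: A → C → D.

Variance along critical path = 2.778 + 0.444 + 1.778 = 5.000; σ = 2.236 hours.
D = μ + z·σ = 35 + 1.645·2.236 = 38.7 hours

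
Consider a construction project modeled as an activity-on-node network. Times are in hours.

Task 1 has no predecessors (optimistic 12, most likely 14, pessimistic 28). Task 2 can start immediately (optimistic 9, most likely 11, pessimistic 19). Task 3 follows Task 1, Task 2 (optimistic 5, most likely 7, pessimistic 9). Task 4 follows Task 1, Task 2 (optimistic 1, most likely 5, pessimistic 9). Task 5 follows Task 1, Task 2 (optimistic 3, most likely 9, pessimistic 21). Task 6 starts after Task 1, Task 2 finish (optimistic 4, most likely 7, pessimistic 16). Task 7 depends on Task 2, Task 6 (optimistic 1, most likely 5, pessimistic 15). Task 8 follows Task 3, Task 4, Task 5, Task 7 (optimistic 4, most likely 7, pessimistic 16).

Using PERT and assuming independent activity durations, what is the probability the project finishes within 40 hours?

te_Task 1 = (12 + 4·14 + 28)/6 = 96/6 = 16; σ²_Task 1 = ((28−12)/6)² = 7.111
te_Task 2 = (9 + 4·11 + 19)/6 = 72/6 = 12; σ²_Task 2 = ((19−9)/6)² = 2.778
te_Task 3 = (5 + 4·7 + 9)/6 = 42/6 = 7; σ²_Task 3 = ((9−5)/6)² = 0.444
te_Task 4 = (1 + 4·5 + 9)/6 = 30/6 = 5; σ²_Task 4 = ((9−1)/6)² = 1.778
te_Task 5 = (3 + 4·9 + 21)/6 = 60/6 = 10; σ²_Task 5 = ((21−3)/6)² = 9.000
te_Task 6 = (4 + 4·7 + 16)/6 = 48/6 = 8; σ²_Task 6 = ((16−4)/6)² = 4.000
te_Task 7 = (1 + 4·5 + 15)/6 = 36/6 = 6; σ²_Task 7 = ((15−1)/6)² = 5.444
te_Task 8 = (4 + 4·7 + 16)/6 = 48/6 = 8; σ²_Task 8 = ((16−4)/6)² = 4.000

Forward pass:
ES_Task 1 = 0; EF_Task 1 = 16
ES_Task 2 = 0; EF_Task 2 = 12
ES_Task 3 = max(EF_Task 1=16, EF_Task 2=12) = 16; EF_Task 3 = 16+7 = 23
ES_Task 4 = max(EF_Task 1=16, EF_Task 2=12) = 16; EF_Task 4 = 16+5 = 21
ES_Task 5 = max(EF_Task 1=16, EF_Task 2=12) = 16; EF_Task 5 = 16+10 = 26
ES_Task 6 = max(EF_Task 1=16, EF_Task 2=12) = 16; EF_Task 6 = 16+8 = 24
ES_Task 7 = max(EF_Task 2=12, EF_Task 6=24) = 24; EF_Task 7 = 24+6 = 30
ES_Task 8 = max(EF_Task 3=23, EF_Task 4=21, EF_Task 5=26, EF_Task 7=30) = 30; EF_Task 8 = 30+8 = 38
Expected project duration μ = 38 hours. Critical path: Task 1 → Task 6 → Task 7 → Task 8.

Variance along critical path = 7.111 + 4.000 + 5.444 + 4.000 = 20.556; σ = √20.556 = 4.534 hours.
Z = (40 − 38) / 4.534 = 0.441
P(T ≤ 40) = Φ(0.441) ≈ 0.670

0.670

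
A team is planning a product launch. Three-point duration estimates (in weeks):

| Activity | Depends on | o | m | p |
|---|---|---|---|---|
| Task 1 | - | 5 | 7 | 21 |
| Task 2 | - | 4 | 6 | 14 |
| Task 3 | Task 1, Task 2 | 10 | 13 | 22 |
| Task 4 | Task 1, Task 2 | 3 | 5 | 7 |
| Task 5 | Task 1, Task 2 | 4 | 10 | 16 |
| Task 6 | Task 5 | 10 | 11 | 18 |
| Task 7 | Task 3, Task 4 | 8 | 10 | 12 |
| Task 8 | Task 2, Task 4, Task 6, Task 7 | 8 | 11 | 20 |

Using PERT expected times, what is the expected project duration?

te_Task 1 = (5 + 4·7 + 21)/6 = 54/6 = 9
te_Task 2 = (4 + 4·6 + 14)/6 = 42/6 = 7
te_Task 3 = (10 + 4·13 + 22)/6 = 84/6 = 14
te_Task 4 = (3 + 4·5 + 7)/6 = 30/6 = 5
te_Task 5 = (4 + 4·10 + 16)/6 = 60/6 = 10
te_Task 6 = (10 + 4·11 + 18)/6 = 72/6 = 12
te_Task 7 = (8 + 4·10 + 12)/6 = 60/6 = 10
te_Task 8 = (8 + 4·11 + 20)/6 = 72/6 = 12

Forward pass:
ES_Task 1 = 0; EF_Task 1 = 9
ES_Task 2 = 0; EF_Task 2 = 7
ES_Task 3 = max(EF_Task 1=9, EF_Task 2=7) = 9; EF_Task 3 = 9+14 = 23
ES_Task 4 = max(EF_Task 1=9, EF_Task 2=7) = 9; EF_Task 4 = 9+5 = 14
ES_Task 5 = max(EF_Task 1=9, EF_Task 2=7) = 9; EF_Task 5 = 9+10 = 19
ES_Task 6 = 19; EF_Task 6 = 19+12 = 31
ES_Task 7 = max(EF_Task 3=23, EF_Task 4=14) = 23; EF_Task 7 = 23+10 = 33
ES_Task 8 = max(EF_Task 2=7, EF_Task 4=14, EF_Task 6=31, EF_Task 7=33) = 33; EF_Task 8 = 33+12 = 45
Expected project duration μ = 45 weeks. Critical path: Task 1 → Task 3 → Task 7 → Task 8.

45 weeks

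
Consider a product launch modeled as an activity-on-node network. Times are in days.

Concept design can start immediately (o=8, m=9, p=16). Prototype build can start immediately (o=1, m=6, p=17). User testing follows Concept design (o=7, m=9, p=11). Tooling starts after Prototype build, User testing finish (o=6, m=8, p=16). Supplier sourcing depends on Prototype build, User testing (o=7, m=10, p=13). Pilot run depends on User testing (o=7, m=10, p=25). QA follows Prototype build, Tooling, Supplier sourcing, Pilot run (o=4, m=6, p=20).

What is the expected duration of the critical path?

te_Concept design = (8 + 4·9 + 16)/6 = 60/6 = 10
te_Prototype build = (1 + 4·6 + 17)/6 = 42/6 = 7
te_User testing = (7 + 4·9 + 11)/6 = 54/6 = 9
te_Tooling = (6 + 4·8 + 16)/6 = 54/6 = 9
te_Supplier sourcing = (7 + 4·10 + 13)/6 = 60/6 = 10
te_Pilot run = (7 + 4·10 + 25)/6 = 72/6 = 12
te_QA = (4 + 4·6 + 20)/6 = 48/6 = 8

Forward pass:
ES_Concept design = 0; EF_Concept design = 10
ES_Prototype build = 0; EF_Prototype build = 7
ES_User testing = 10; EF_User testing = 10+9 = 19
ES_Tooling = max(EF_Prototype build=7, EF_User testing=19) = 19; EF_Tooling = 19+9 = 28
ES_Supplier sourcing = max(EF_Prototype build=7, EF_User testing=19) = 19; EF_Supplier sourcing = 19+10 = 29
ES_Pilot run = 19; EF_Pilot run = 19+12 = 31
ES_QA = max(EF_Prototype build=7, EF_Tooling=28, EF_Supplier sourcing=29, EF_Pilot run=31) = 31; EF_QA = 31+8 = 39
Expected project duration μ = 39 days. Critical path: Concept design → User testing → Pilot run → QA.

39 days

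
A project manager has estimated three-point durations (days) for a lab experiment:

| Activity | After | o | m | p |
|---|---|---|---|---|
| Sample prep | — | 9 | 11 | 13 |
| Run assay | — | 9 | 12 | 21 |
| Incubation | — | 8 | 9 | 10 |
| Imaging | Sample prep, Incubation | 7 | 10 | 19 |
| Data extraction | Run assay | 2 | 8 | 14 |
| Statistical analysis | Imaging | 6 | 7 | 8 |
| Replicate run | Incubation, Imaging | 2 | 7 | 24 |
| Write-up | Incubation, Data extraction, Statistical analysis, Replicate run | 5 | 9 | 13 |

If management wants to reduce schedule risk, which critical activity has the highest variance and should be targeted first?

te_Sample prep = (9 + 4·11 + 13)/6 = 66/6 = 11; σ²_Sample prep = ((13−9)/6)² = 0.444
te_Run assay = (9 + 4·12 + 21)/6 = 78/6 = 13; σ²_Run assay = ((21−9)/6)² = 4.000
te_Incubation = (8 + 4·9 + 10)/6 = 54/6 = 9; σ²_Incubation = ((10−8)/6)² = 0.111
te_Imaging = (7 + 4·10 + 19)/6 = 66/6 = 11; σ²_Imaging = ((19−7)/6)² = 4.000
te_Data extraction = (2 + 4·8 + 14)/6 = 48/6 = 8; σ²_Data extraction = ((14−2)/6)² = 4.000
te_Statistical analysis = (6 + 4·7 + 8)/6 = 42/6 = 7; σ²_Statistical analysis = ((8−6)/6)² = 0.111
te_Replicate run = (2 + 4·7 + 24)/6 = 54/6 = 9; σ²_Replicate run = ((24−2)/6)² = 13.444
te_Write-up = (5 + 4·9 + 13)/6 = 54/6 = 9; σ²_Write-up = ((13−5)/6)² = 1.778

Forward pass:
ES_Sample prep = 0; EF_Sample prep = 11
ES_Run assay = 0; EF_Run assay = 13
ES_Incubation = 0; EF_Incubation = 9
ES_Imaging = max(EF_Sample prep=11, EF_Incubation=9) = 11; EF_Imaging = 11+11 = 22
ES_Data extraction = 13; EF_Data extraction = 13+8 = 21
ES_Statistical analysis = 22; EF_Statistical analysis = 22+7 = 29
ES_Replicate run = max(EF_Incubation=9, EF_Imaging=22) = 22; EF_Replicate run = 22+9 = 31
ES_Write-up = max(EF_Incubation=9, EF_Data extraction=21, EF_Statistical analysis=29, EF_Replicate run=31) = 31; EF_Write-up = 31+9 = 40
Expected project duration μ = 40 days. Critical path: Sample prep → Imaging → Replicate run → Write-up.

Variances on critical path: σ²_Sample prep=0.444, σ²_Imaging=4.000, σ²_Replicate run=13.444, σ²_Write-up=1.778.
Largest is σ²_Replicate run = 13.444.

Replicate run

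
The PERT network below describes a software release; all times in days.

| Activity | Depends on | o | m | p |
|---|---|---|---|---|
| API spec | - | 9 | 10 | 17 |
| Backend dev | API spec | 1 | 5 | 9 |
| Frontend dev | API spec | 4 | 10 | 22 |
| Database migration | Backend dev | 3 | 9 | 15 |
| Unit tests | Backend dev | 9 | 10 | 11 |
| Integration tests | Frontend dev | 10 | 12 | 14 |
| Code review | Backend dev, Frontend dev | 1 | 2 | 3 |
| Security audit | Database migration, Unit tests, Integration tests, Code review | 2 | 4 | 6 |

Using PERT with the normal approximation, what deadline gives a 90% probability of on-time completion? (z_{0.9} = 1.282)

42.4 days

te_API spec = (9 + 4·10 + 17)/6 = 66/6 = 11; σ²_API spec = ((17−9)/6)² = 1.778
te_Backend dev = (1 + 4·5 + 9)/6 = 30/6 = 5; σ²_Backend dev = ((9−1)/6)² = 1.778
te_Frontend dev = (4 + 4·10 + 22)/6 = 66/6 = 11; σ²_Frontend dev = ((22−4)/6)² = 9.000
te_Database migration = (3 + 4·9 + 15)/6 = 54/6 = 9; σ²_Database migration = ((15−3)/6)² = 4.000
te_Unit tests = (9 + 4·10 + 11)/6 = 60/6 = 10; σ²_Unit tests = ((11−9)/6)² = 0.111
te_Integration tests = (10 + 4·12 + 14)/6 = 72/6 = 12; σ²_Integration tests = ((14−10)/6)² = 0.444
te_Code review = (1 + 4·2 + 3)/6 = 12/6 = 2; σ²_Code review = ((3−1)/6)² = 0.111
te_Security audit = (2 + 4·4 + 6)/6 = 24/6 = 4; σ²_Security audit = ((6−2)/6)² = 0.444

Forward pass:
ES_API spec = 0; EF_API spec = 11
ES_Backend dev = 11; EF_Backend dev = 11+5 = 16
ES_Frontend dev = 11; EF_Frontend dev = 11+11 = 22
ES_Database migration = 16; EF_Database migration = 16+9 = 25
ES_Unit tests = 16; EF_Unit tests = 16+10 = 26
ES_Integration tests = 22; EF_Integration tests = 22+12 = 34
ES_Code review = max(EF_Backend dev=16, EF_Frontend dev=22) = 22; EF_Code review = 22+2 = 24
ES_Security audit = max(EF_Database migration=25, EF_Unit tests=26, EF_Integration tests=34, EF_Code review=24) = 34; EF_Security audit = 34+4 = 38
Expected project duration μ = 38 days. Critical path: API spec → Frontend dev → Integration tests → Security audit.

Variance along critical path = 1.778 + 9.000 + 0.444 + 0.444 = 11.667; σ = 3.416 days.
D = μ + z·σ = 38 + 1.282·3.416 = 42.4 days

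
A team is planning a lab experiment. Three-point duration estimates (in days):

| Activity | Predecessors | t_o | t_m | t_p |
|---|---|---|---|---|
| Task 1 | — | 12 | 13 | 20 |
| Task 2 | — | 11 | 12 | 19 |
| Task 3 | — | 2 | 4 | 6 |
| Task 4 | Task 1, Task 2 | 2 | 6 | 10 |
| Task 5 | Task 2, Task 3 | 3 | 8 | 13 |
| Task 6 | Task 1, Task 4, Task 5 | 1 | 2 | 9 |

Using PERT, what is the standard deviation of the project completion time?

2.52 days

te_Task 1 = (12 + 4·13 + 20)/6 = 84/6 = 14; σ²_Task 1 = ((20−12)/6)² = 1.778
te_Task 2 = (11 + 4·12 + 19)/6 = 78/6 = 13; σ²_Task 2 = ((19−11)/6)² = 1.778
te_Task 3 = (2 + 4·4 + 6)/6 = 24/6 = 4; σ²_Task 3 = ((6−2)/6)² = 0.444
te_Task 4 = (2 + 4·6 + 10)/6 = 36/6 = 6; σ²_Task 4 = ((10−2)/6)² = 1.778
te_Task 5 = (3 + 4·8 + 13)/6 = 48/6 = 8; σ²_Task 5 = ((13−3)/6)² = 2.778
te_Task 6 = (1 + 4·2 + 9)/6 = 18/6 = 3; σ²_Task 6 = ((9−1)/6)² = 1.778

Forward pass:
ES_Task 1 = 0; EF_Task 1 = 14
ES_Task 2 = 0; EF_Task 2 = 13
ES_Task 3 = 0; EF_Task 3 = 4
ES_Task 4 = max(EF_Task 1=14, EF_Task 2=13) = 14; EF_Task 4 = 14+6 = 20
ES_Task 5 = max(EF_Task 2=13, EF_Task 3=4) = 13; EF_Task 5 = 13+8 = 21
ES_Task 6 = max(EF_Task 1=14, EF_Task 4=20, EF_Task 5=21) = 21; EF_Task 6 = 21+3 = 24
Expected project duration μ = 24 days. Critical path: Task 2 → Task 5 → Task 6.

Variance along critical path = 1.778 + 2.778 + 1.778 = 6.333
σ = √6.333 = 2.517 days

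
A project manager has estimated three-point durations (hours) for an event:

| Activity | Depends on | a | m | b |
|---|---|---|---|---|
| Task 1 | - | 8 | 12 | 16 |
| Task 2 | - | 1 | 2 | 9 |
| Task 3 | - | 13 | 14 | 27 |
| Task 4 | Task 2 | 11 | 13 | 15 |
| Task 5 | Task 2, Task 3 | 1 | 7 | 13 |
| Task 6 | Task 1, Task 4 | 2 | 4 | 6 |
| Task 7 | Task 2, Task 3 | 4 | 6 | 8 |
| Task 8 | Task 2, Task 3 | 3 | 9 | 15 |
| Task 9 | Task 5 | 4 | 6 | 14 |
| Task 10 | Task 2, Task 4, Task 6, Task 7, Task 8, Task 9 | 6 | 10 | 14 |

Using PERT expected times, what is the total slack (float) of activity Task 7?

te_Task 1 = (8 + 4·12 + 16)/6 = 72/6 = 12
te_Task 2 = (1 + 4·2 + 9)/6 = 18/6 = 3
te_Task 3 = (13 + 4·14 + 27)/6 = 96/6 = 16
te_Task 4 = (11 + 4·13 + 15)/6 = 78/6 = 13
te_Task 5 = (1 + 4·7 + 13)/6 = 42/6 = 7
te_Task 6 = (2 + 4·4 + 6)/6 = 24/6 = 4
te_Task 7 = (4 + 4·6 + 8)/6 = 36/6 = 6
te_Task 8 = (3 + 4·9 + 15)/6 = 54/6 = 9
te_Task 9 = (4 + 4·6 + 14)/6 = 42/6 = 7
te_Task 10 = (6 + 4·10 + 14)/6 = 60/6 = 10

Forward pass:
ES_Task 1 = 0; EF_Task 1 = 12
ES_Task 2 = 0; EF_Task 2 = 3
ES_Task 3 = 0; EF_Task 3 = 16
ES_Task 4 = 3; EF_Task 4 = 3+13 = 16
ES_Task 5 = max(EF_Task 2=3, EF_Task 3=16) = 16; EF_Task 5 = 16+7 = 23
ES_Task 6 = max(EF_Task 1=12, EF_Task 4=16) = 16; EF_Task 6 = 16+4 = 20
ES_Task 7 = max(EF_Task 2=3, EF_Task 3=16) = 16; EF_Task 7 = 16+6 = 22
ES_Task 8 = max(EF_Task 2=3, EF_Task 3=16) = 16; EF_Task 8 = 16+9 = 25
ES_Task 9 = 23; EF_Task 9 = 23+7 = 30
ES_Task 10 = max(EF_Task 2=3, EF_Task 4=16, EF_Task 6=20, EF_Task 7=22, EF_Task 8=25, EF_Task 9=30) = 30; EF_Task 10 = 30+10 = 40
Expected project duration μ = 40 hours. Critical path: Task 3 → Task 5 → Task 9 → Task 10.

Backward pass:
LF_Task 10 = 40; LS_Task 10 = 40−10 = 30
LF_Task 9 = LS_Task 10 = 30; LS_Task 9 = 30−7 = 23
LF_Task 8 = LS_Task 10 = 30; LS_Task 8 = 30−9 = 21
LF_Task 7 = LS_Task 10 = 30; LS_Task 7 = 30−6 = 24
LF_Task 6 = LS_Task 10 = 30; LS_Task 6 = 30−4 = 26
LF_Task 5 = LS_Task 9 = 23; LS_Task 5 = 23−7 = 16
LF_Task 4 = min(LS_Task 6=26, LS_Task 10=30) = 26; LS_Task 4 = 26−13 = 13
LF_Task 3 = min(LS_Task 5=16, LS_Task 7=24, LS_Task 8=21) = 16; LS_Task 3 = 16−16 = 0
LF_Task 2 = min(LS_Task 4=13, LS_Task 5=16, LS_Task 7=24, LS_Task 8=21, LS_Task 10=30) = 13; LS_Task 2 = 13−3 = 10
LF_Task 1 = LS_Task 6 = 26; LS_Task 1 = 26−12 = 14
Slack_Task 7 = LS_Task 7 − ES_Task 7 = 24 − 16 = 8

8 hours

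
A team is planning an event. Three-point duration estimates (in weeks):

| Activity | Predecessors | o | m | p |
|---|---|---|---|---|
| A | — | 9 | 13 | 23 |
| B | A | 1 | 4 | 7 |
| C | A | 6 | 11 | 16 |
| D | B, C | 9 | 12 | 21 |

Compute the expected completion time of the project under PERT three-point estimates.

te_A = (9 + 4·13 + 23)/6 = 84/6 = 14
te_B = (1 + 4·4 + 7)/6 = 24/6 = 4
te_C = (6 + 4·11 + 16)/6 = 66/6 = 11
te_D = (9 + 4·12 + 21)/6 = 78/6 = 13

Forward pass:
ES_A = 0; EF_A = 14
ES_B = 14; EF_B = 14+4 = 18
ES_C = 14; EF_C = 14+11 = 25
ES_D = max(EF_B=18, EF_C=25) = 25; EF_D = 25+13 = 38
Expected project duration μ = 38 weeks. Critical path: A → C → D.

38 weeks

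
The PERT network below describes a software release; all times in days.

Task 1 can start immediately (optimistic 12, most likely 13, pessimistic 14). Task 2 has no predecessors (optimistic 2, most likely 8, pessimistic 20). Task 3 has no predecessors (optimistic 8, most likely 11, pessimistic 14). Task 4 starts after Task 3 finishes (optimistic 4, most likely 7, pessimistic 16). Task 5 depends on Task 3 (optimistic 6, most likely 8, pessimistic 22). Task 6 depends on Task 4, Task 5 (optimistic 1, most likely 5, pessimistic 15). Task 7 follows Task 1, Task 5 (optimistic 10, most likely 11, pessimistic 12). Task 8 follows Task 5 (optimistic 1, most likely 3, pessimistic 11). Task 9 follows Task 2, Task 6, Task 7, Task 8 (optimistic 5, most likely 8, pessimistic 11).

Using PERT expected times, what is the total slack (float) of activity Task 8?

te_Task 1 = (12 + 4·13 + 14)/6 = 78/6 = 13
te_Task 2 = (2 + 4·8 + 20)/6 = 54/6 = 9
te_Task 3 = (8 + 4·11 + 14)/6 = 66/6 = 11
te_Task 4 = (4 + 4·7 + 16)/6 = 48/6 = 8
te_Task 5 = (6 + 4·8 + 22)/6 = 60/6 = 10
te_Task 6 = (1 + 4·5 + 15)/6 = 36/6 = 6
te_Task 7 = (10 + 4·11 + 12)/6 = 66/6 = 11
te_Task 8 = (1 + 4·3 + 11)/6 = 24/6 = 4
te_Task 9 = (5 + 4·8 + 11)/6 = 48/6 = 8

Forward pass:
ES_Task 1 = 0; EF_Task 1 = 13
ES_Task 2 = 0; EF_Task 2 = 9
ES_Task 3 = 0; EF_Task 3 = 11
ES_Task 4 = 11; EF_Task 4 = 11+8 = 19
ES_Task 5 = 11; EF_Task 5 = 11+10 = 21
ES_Task 6 = max(EF_Task 4=19, EF_Task 5=21) = 21; EF_Task 6 = 21+6 = 27
ES_Task 7 = max(EF_Task 1=13, EF_Task 5=21) = 21; EF_Task 7 = 21+11 = 32
ES_Task 8 = 21; EF_Task 8 = 21+4 = 25
ES_Task 9 = max(EF_Task 2=9, EF_Task 6=27, EF_Task 7=32, EF_Task 8=25) = 32; EF_Task 9 = 32+8 = 40
Expected project duration μ = 40 days. Critical path: Task 3 → Task 5 → Task 7 → Task 9.

Backward pass:
LF_Task 9 = 40; LS_Task 9 = 40−8 = 32
LF_Task 8 = LS_Task 9 = 32; LS_Task 8 = 32−4 = 28
LF_Task 7 = LS_Task 9 = 32; LS_Task 7 = 32−11 = 21
LF_Task 6 = LS_Task 9 = 32; LS_Task 6 = 32−6 = 26
LF_Task 5 = min(LS_Task 6=26, LS_Task 7=21, LS_Task 8=28) = 21; LS_Task 5 = 21−10 = 11
LF_Task 4 = LS_Task 6 = 26; LS_Task 4 = 26−8 = 18
LF_Task 3 = min(LS_Task 4=18, LS_Task 5=11) = 11; LS_Task 3 = 11−11 = 0
LF_Task 2 = LS_Task 9 = 32; LS_Task 2 = 32−9 = 23
LF_Task 1 = LS_Task 7 = 21; LS_Task 1 = 21−13 = 8
Slack_Task 8 = LS_Task 8 − ES_Task 8 = 28 − 21 = 7

7 days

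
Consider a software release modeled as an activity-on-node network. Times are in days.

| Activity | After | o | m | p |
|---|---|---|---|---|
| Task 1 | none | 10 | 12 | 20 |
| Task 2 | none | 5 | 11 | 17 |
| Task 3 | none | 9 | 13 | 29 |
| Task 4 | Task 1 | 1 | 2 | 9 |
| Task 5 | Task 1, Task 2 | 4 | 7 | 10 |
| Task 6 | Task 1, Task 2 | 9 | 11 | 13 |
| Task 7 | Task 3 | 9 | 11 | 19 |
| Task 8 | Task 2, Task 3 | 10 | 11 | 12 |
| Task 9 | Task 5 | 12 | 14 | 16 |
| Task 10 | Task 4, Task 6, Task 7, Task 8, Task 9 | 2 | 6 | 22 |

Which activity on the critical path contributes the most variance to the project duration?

te_Task 1 = (10 + 4·12 + 20)/6 = 78/6 = 13; σ²_Task 1 = ((20−10)/6)² = 2.778
te_Task 2 = (5 + 4·11 + 17)/6 = 66/6 = 11; σ²_Task 2 = ((17−5)/6)² = 4.000
te_Task 3 = (9 + 4·13 + 29)/6 = 90/6 = 15; σ²_Task 3 = ((29−9)/6)² = 11.111
te_Task 4 = (1 + 4·2 + 9)/6 = 18/6 = 3; σ²_Task 4 = ((9−1)/6)² = 1.778
te_Task 5 = (4 + 4·7 + 10)/6 = 42/6 = 7; σ²_Task 5 = ((10−4)/6)² = 1.000
te_Task 6 = (9 + 4·11 + 13)/6 = 66/6 = 11; σ²_Task 6 = ((13−9)/6)² = 0.444
te_Task 7 = (9 + 4·11 + 19)/6 = 72/6 = 12; σ²_Task 7 = ((19−9)/6)² = 2.778
te_Task 8 = (10 + 4·11 + 12)/6 = 66/6 = 11; σ²_Task 8 = ((12−10)/6)² = 0.111
te_Task 9 = (12 + 4·14 + 16)/6 = 84/6 = 14; σ²_Task 9 = ((16−12)/6)² = 0.444
te_Task 10 = (2 + 4·6 + 22)/6 = 48/6 = 8; σ²_Task 10 = ((22−2)/6)² = 11.111

Forward pass:
ES_Task 1 = 0; EF_Task 1 = 13
ES_Task 2 = 0; EF_Task 2 = 11
ES_Task 3 = 0; EF_Task 3 = 15
ES_Task 4 = 13; EF_Task 4 = 13+3 = 16
ES_Task 5 = max(EF_Task 1=13, EF_Task 2=11) = 13; EF_Task 5 = 13+7 = 20
ES_Task 6 = max(EF_Task 1=13, EF_Task 2=11) = 13; EF_Task 6 = 13+11 = 24
ES_Task 7 = 15; EF_Task 7 = 15+12 = 27
ES_Task 8 = max(EF_Task 2=11, EF_Task 3=15) = 15; EF_Task 8 = 15+11 = 26
ES_Task 9 = 20; EF_Task 9 = 20+14 = 34
ES_Task 10 = max(EF_Task 4=16, EF_Task 6=24, EF_Task 7=27, EF_Task 8=26, EF_Task 9=34) = 34; EF_Task 10 = 34+8 = 42
Expected project duration μ = 42 days. Critical path: Task 1 → Task 5 → Task 9 → Task 10.

Variances on critical path: σ²_Task 1=2.778, σ²_Task 5=1.000, σ²_Task 9=0.444, σ²_Task 10=11.111.
Largest is σ²_Task 10 = 11.111.

Task 10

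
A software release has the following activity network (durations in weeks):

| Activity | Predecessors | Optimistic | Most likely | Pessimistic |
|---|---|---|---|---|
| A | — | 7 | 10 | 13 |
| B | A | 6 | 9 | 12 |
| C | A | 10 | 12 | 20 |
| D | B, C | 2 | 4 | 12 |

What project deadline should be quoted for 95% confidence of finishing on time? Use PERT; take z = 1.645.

te_A = (7 + 4·10 + 13)/6 = 60/6 = 10; σ²_A = ((13−7)/6)² = 1.000
te_B = (6 + 4·9 + 12)/6 = 54/6 = 9; σ²_B = ((12−6)/6)² = 1.000
te_C = (10 + 4·12 + 20)/6 = 78/6 = 13; σ²_C = ((20−10)/6)² = 2.778
te_D = (2 + 4·4 + 12)/6 = 30/6 = 5; σ²_D = ((12−2)/6)² = 2.778

Forward pass:
ES_A = 0; EF_A = 10
ES_B = 10; EF_B = 10+9 = 19
ES_C = 10; EF_C = 10+13 = 23
ES_D = max(EF_B=19, EF_C=23) = 23; EF_D = 23+5 = 28
Expected project duration μ = 28 weeks. Critical path: A → C → D.

Variance along critical path = 1.000 + 2.778 + 2.778 = 6.556; σ = 2.560 weeks.
D = μ + z·σ = 28 + 1.645·2.560 = 32.2 weeks

32.2 weeks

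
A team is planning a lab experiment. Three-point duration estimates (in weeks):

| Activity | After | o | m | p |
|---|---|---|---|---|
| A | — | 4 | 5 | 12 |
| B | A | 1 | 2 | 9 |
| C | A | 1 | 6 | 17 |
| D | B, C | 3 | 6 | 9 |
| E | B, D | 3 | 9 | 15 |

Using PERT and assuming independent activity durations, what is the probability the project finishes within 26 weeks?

0.296

te_A = (4 + 4·5 + 12)/6 = 36/6 = 6; σ²_A = ((12−4)/6)² = 1.778
te_B = (1 + 4·2 + 9)/6 = 18/6 = 3; σ²_B = ((9−1)/6)² = 1.778
te_C = (1 + 4·6 + 17)/6 = 42/6 = 7; σ²_C = ((17−1)/6)² = 7.111
te_D = (3 + 4·6 + 9)/6 = 36/6 = 6; σ²_D = ((9−3)/6)² = 1.000
te_E = (3 + 4·9 + 15)/6 = 54/6 = 9; σ²_E = ((15−3)/6)² = 4.000

Forward pass:
ES_A = 0; EF_A = 6
ES_B = 6; EF_B = 6+3 = 9
ES_C = 6; EF_C = 6+7 = 13
ES_D = max(EF_B=9, EF_C=13) = 13; EF_D = 13+6 = 19
ES_E = max(EF_B=9, EF_D=19) = 19; EF_E = 19+9 = 28
Expected project duration μ = 28 weeks. Critical path: A → C → D → E.

Variance along critical path = 1.778 + 7.111 + 1.000 + 4.000 = 13.889; σ = √13.889 = 3.727 weeks.
Z = (26 − 28) / 3.727 = -0.537
P(T ≤ 26) = Φ(-0.537) ≈ 0.296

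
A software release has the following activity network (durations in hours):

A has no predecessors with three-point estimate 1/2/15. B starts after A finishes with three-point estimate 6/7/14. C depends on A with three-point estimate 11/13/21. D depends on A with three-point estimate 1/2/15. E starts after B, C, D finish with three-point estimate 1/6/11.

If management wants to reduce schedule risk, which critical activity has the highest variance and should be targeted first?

te_A = (1 + 4·2 + 15)/6 = 24/6 = 4; σ²_A = ((15−1)/6)² = 5.444
te_B = (6 + 4·7 + 14)/6 = 48/6 = 8; σ²_B = ((14−6)/6)² = 1.778
te_C = (11 + 4·13 + 21)/6 = 84/6 = 14; σ²_C = ((21−11)/6)² = 2.778
te_D = (1 + 4·2 + 15)/6 = 24/6 = 4; σ²_D = ((15−1)/6)² = 5.444
te_E = (1 + 4·6 + 11)/6 = 36/6 = 6; σ²_E = ((11−1)/6)² = 2.778

Forward pass:
ES_A = 0; EF_A = 4
ES_B = 4; EF_B = 4+8 = 12
ES_C = 4; EF_C = 4+14 = 18
ES_D = 4; EF_D = 4+4 = 8
ES_E = max(EF_B=12, EF_C=18, EF_D=8) = 18; EF_E = 18+6 = 24
Expected project duration μ = 24 hours. Critical path: A → C → E.

Variances on critical path: σ²_A=5.444, σ²_C=2.778, σ²_E=2.778.
Largest is σ²_A = 5.444.

A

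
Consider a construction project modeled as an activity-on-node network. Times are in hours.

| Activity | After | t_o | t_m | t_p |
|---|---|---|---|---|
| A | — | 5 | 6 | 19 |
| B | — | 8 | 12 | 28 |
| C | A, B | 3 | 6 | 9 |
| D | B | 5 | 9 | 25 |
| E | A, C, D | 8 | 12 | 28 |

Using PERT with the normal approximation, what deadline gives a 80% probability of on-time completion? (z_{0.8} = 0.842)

te_A = (5 + 4·6 + 19)/6 = 48/6 = 8; σ²_A = ((19−5)/6)² = 5.444
te_B = (8 + 4·12 + 28)/6 = 84/6 = 14; σ²_B = ((28−8)/6)² = 11.111
te_C = (3 + 4·6 + 9)/6 = 36/6 = 6; σ²_C = ((9−3)/6)² = 1.000
te_D = (5 + 4·9 + 25)/6 = 66/6 = 11; σ²_D = ((25−5)/6)² = 11.111
te_E = (8 + 4·12 + 28)/6 = 84/6 = 14; σ²_E = ((28−8)/6)² = 11.111

Forward pass:
ES_A = 0; EF_A = 8
ES_B = 0; EF_B = 14
ES_C = max(EF_A=8, EF_B=14) = 14; EF_C = 14+6 = 20
ES_D = 14; EF_D = 14+11 = 25
ES_E = max(EF_A=8, EF_C=20, EF_D=25) = 25; EF_E = 25+14 = 39
Expected project duration μ = 39 hours. Critical path: B → D → E.

Variance along critical path = 11.111 + 11.111 + 11.111 = 33.333; σ = 5.774 hours.
D = μ + z·σ = 39 + 0.842·5.774 = 43.9 hours

43.9 hours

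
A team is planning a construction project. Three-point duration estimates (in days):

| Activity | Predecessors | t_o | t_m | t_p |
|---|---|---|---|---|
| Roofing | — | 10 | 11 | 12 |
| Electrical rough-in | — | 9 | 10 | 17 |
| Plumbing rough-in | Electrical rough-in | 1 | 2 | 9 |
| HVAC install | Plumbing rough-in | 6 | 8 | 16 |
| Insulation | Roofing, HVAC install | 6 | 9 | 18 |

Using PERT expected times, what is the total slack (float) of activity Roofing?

te_Roofing = (10 + 4·11 + 12)/6 = 66/6 = 11
te_Electrical rough-in = (9 + 4·10 + 17)/6 = 66/6 = 11
te_Plumbing rough-in = (1 + 4·2 + 9)/6 = 18/6 = 3
te_HVAC install = (6 + 4·8 + 16)/6 = 54/6 = 9
te_Insulation = (6 + 4·9 + 18)/6 = 60/6 = 10

Forward pass:
ES_Roofing = 0; EF_Roofing = 11
ES_Electrical rough-in = 0; EF_Electrical rough-in = 11
ES_Plumbing rough-in = 11; EF_Plumbing rough-in = 11+3 = 14
ES_HVAC install = 14; EF_HVAC install = 14+9 = 23
ES_Insulation = max(EF_Roofing=11, EF_HVAC install=23) = 23; EF_Insulation = 23+10 = 33
Expected project duration μ = 33 days. Critical path: Electrical rough-in → Plumbing rough-in → HVAC install → Insulation.

Backward pass:
LF_Insulation = 33; LS_Insulation = 33−10 = 23
LF_HVAC install = LS_Insulation = 23; LS_HVAC install = 23−9 = 14
LF_Plumbing rough-in = LS_HVAC install = 14; LS_Plumbing rough-in = 14−3 = 11
LF_Electrical rough-in = LS_Plumbing rough-in = 11; LS_Electrical rough-in = 11−11 = 0
LF_Roofing = LS_Insulation = 23; LS_Roofing = 23−11 = 12
Slack_Roofing = LS_Roofing − ES_Roofing = 12 − 0 = 12

12 days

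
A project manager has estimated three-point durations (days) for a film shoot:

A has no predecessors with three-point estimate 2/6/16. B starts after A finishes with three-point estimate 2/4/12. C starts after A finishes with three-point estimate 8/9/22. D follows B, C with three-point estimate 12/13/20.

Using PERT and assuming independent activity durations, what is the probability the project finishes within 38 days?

0.954

te_A = (2 + 4·6 + 16)/6 = 42/6 = 7; σ²_A = ((16−2)/6)² = 5.444
te_B = (2 + 4·4 + 12)/6 = 30/6 = 5; σ²_B = ((12−2)/6)² = 2.778
te_C = (8 + 4·9 + 22)/6 = 66/6 = 11; σ²_C = ((22−8)/6)² = 5.444
te_D = (12 + 4·13 + 20)/6 = 84/6 = 14; σ²_D = ((20−12)/6)² = 1.778

Forward pass:
ES_A = 0; EF_A = 7
ES_B = 7; EF_B = 7+5 = 12
ES_C = 7; EF_C = 7+11 = 18
ES_D = max(EF_B=12, EF_C=18) = 18; EF_D = 18+14 = 32
Expected project duration μ = 32 days. Critical path: A → C → D.

Variance along critical path = 5.444 + 5.444 + 1.778 = 12.667; σ = √12.667 = 3.559 days.
Z = (38 − 32) / 3.559 = 1.686
P(T ≤ 38) = Φ(1.686) ≈ 0.954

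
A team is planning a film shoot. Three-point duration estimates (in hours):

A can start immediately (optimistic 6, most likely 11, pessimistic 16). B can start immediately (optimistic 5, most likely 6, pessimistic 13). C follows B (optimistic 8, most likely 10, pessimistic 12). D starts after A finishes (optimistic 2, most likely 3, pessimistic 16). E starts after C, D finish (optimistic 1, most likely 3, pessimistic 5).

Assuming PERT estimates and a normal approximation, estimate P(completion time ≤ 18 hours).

0.110

te_A = (6 + 4·11 + 16)/6 = 66/6 = 11; σ²_A = ((16−6)/6)² = 2.778
te_B = (5 + 4·6 + 13)/6 = 42/6 = 7; σ²_B = ((13−5)/6)² = 1.778
te_C = (8 + 4·10 + 12)/6 = 60/6 = 10; σ²_C = ((12−8)/6)² = 0.444
te_D = (2 + 4·3 + 16)/6 = 30/6 = 5; σ²_D = ((16−2)/6)² = 5.444
te_E = (1 + 4·3 + 5)/6 = 18/6 = 3; σ²_E = ((5−1)/6)² = 0.444

Forward pass:
ES_A = 0; EF_A = 11
ES_B = 0; EF_B = 7
ES_C = 7; EF_C = 7+10 = 17
ES_D = 11; EF_D = 11+5 = 16
ES_E = max(EF_C=17, EF_D=16) = 17; EF_E = 17+3 = 20
Expected project duration μ = 20 hours. Critical path: B → C → E.

Variance along critical path = 1.778 + 0.444 + 0.444 = 2.667; σ = √2.667 = 1.633 hours.
Z = (18 − 20) / 1.633 = -1.225
P(T ≤ 18) = Φ(-1.225) ≈ 0.110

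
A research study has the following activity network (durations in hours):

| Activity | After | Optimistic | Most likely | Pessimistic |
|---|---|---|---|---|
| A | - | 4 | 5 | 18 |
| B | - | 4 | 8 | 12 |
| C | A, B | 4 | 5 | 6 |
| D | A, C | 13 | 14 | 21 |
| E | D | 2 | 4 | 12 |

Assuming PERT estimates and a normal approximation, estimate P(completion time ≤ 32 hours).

0.347

te_A = (4 + 4·5 + 18)/6 = 42/6 = 7; σ²_A = ((18−4)/6)² = 5.444
te_B = (4 + 4·8 + 12)/6 = 48/6 = 8; σ²_B = ((12−4)/6)² = 1.778
te_C = (4 + 4·5 + 6)/6 = 30/6 = 5; σ²_C = ((6−4)/6)² = 0.111
te_D = (13 + 4·14 + 21)/6 = 90/6 = 15; σ²_D = ((21−13)/6)² = 1.778
te_E = (2 + 4·4 + 12)/6 = 30/6 = 5; σ²_E = ((12−2)/6)² = 2.778

Forward pass:
ES_A = 0; EF_A = 7
ES_B = 0; EF_B = 8
ES_C = max(EF_A=7, EF_B=8) = 8; EF_C = 8+5 = 13
ES_D = max(EF_A=7, EF_C=13) = 13; EF_D = 13+15 = 28
ES_E = 28; EF_E = 28+5 = 33
Expected project duration μ = 33 hours. Critical path: B → C → D → E.

Variance along critical path = 1.778 + 0.111 + 1.778 + 2.778 = 6.444; σ = √6.444 = 2.539 hours.
Z = (32 − 33) / 2.539 = -0.394
P(T ≤ 32) = Φ(-0.394) ≈ 0.347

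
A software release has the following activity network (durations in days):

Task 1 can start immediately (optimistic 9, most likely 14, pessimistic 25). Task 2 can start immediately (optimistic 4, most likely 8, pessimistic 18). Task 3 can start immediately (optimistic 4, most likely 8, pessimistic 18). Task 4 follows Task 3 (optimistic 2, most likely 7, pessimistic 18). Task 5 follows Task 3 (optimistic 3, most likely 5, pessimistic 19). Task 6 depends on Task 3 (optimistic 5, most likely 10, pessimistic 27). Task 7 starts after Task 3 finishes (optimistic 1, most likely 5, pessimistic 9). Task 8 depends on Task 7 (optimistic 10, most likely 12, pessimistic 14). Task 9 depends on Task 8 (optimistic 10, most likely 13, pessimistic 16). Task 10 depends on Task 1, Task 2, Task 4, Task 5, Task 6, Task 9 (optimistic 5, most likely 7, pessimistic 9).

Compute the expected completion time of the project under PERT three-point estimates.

te_Task 1 = (9 + 4·14 + 25)/6 = 90/6 = 15
te_Task 2 = (4 + 4·8 + 18)/6 = 54/6 = 9
te_Task 3 = (4 + 4·8 + 18)/6 = 54/6 = 9
te_Task 4 = (2 + 4·7 + 18)/6 = 48/6 = 8
te_Task 5 = (3 + 4·5 + 19)/6 = 42/6 = 7
te_Task 6 = (5 + 4·10 + 27)/6 = 72/6 = 12
te_Task 7 = (1 + 4·5 + 9)/6 = 30/6 = 5
te_Task 8 = (10 + 4·12 + 14)/6 = 72/6 = 12
te_Task 9 = (10 + 4·13 + 16)/6 = 78/6 = 13
te_Task 10 = (5 + 4·7 + 9)/6 = 42/6 = 7

Forward pass:
ES_Task 1 = 0; EF_Task 1 = 15
ES_Task 2 = 0; EF_Task 2 = 9
ES_Task 3 = 0; EF_Task 3 = 9
ES_Task 4 = 9; EF_Task 4 = 9+8 = 17
ES_Task 5 = 9; EF_Task 5 = 9+7 = 16
ES_Task 6 = 9; EF_Task 6 = 9+12 = 21
ES_Task 7 = 9; EF_Task 7 = 9+5 = 14
ES_Task 8 = 14; EF_Task 8 = 14+12 = 26
ES_Task 9 = 26; EF_Task 9 = 26+13 = 39
ES_Task 10 = max(EF_Task 1=15, EF_Task 2=9, EF_Task 4=17, EF_Task 5=16, EF_Task 6=21, EF_Task 9=39) = 39; EF_Task 10 = 39+7 = 46
Expected project duration μ = 46 days. Critical path: Task 3 → Task 7 → Task 8 → Task 9 → Task 10.

46 days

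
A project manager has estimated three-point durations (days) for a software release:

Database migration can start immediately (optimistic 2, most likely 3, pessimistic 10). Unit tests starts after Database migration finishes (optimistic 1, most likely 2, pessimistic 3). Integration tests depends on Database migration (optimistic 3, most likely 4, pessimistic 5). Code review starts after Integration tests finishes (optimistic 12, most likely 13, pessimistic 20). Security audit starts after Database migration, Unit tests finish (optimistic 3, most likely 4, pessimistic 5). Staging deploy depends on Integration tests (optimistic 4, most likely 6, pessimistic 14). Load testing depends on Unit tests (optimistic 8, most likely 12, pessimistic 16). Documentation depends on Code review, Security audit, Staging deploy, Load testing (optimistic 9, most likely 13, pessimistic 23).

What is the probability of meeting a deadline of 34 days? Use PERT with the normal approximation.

te_Database migration = (2 + 4·3 + 10)/6 = 24/6 = 4; σ²_Database migration = ((10−2)/6)² = 1.778
te_Unit tests = (1 + 4·2 + 3)/6 = 12/6 = 2; σ²_Unit tests = ((3−1)/6)² = 0.111
te_Integration tests = (3 + 4·4 + 5)/6 = 24/6 = 4; σ²_Integration tests = ((5−3)/6)² = 0.111
te_Code review = (12 + 4·13 + 20)/6 = 84/6 = 14; σ²_Code review = ((20−12)/6)² = 1.778
te_Security audit = (3 + 4·4 + 5)/6 = 24/6 = 4; σ²_Security audit = ((5−3)/6)² = 0.111
te_Staging deploy = (4 + 4·6 + 14)/6 = 42/6 = 7; σ²_Staging deploy = ((14−4)/6)² = 2.778
te_Load testing = (8 + 4·12 + 16)/6 = 72/6 = 12; σ²_Load testing = ((16−8)/6)² = 1.778
te_Documentation = (9 + 4·13 + 23)/6 = 84/6 = 14; σ²_Documentation = ((23−9)/6)² = 5.444

Forward pass:
ES_Database migration = 0; EF_Database migration = 4
ES_Unit tests = 4; EF_Unit tests = 4+2 = 6
ES_Integration tests = 4; EF_Integration tests = 4+4 = 8
ES_Code review = 8; EF_Code review = 8+14 = 22
ES_Security audit = max(EF_Database migration=4, EF_Unit tests=6) = 6; EF_Security audit = 6+4 = 10
ES_Staging deploy = 8; EF_Staging deploy = 8+7 = 15
ES_Load testing = 6; EF_Load testing = 6+12 = 18
ES_Documentation = max(EF_Code review=22, EF_Security audit=10, EF_Staging deploy=15, EF_Load testing=18) = 22; EF_Documentation = 22+14 = 36
Expected project duration μ = 36 days. Critical path: Database migration → Integration tests → Code review → Documentation.

Variance along critical path = 1.778 + 0.111 + 1.778 + 5.444 = 9.111; σ = √9.111 = 3.018 days.
Z = (34 − 36) / 3.018 = -0.663
P(T ≤ 34) = Φ(-0.663) ≈ 0.254

0.254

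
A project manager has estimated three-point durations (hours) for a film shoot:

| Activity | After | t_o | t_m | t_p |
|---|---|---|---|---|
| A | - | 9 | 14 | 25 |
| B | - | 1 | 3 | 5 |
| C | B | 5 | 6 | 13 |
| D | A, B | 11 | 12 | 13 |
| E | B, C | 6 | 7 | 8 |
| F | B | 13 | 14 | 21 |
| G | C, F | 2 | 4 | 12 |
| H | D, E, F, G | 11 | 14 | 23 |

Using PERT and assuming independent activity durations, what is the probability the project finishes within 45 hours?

te_A = (9 + 4·14 + 25)/6 = 90/6 = 15; σ²_A = ((25−9)/6)² = 7.111
te_B = (1 + 4·3 + 5)/6 = 18/6 = 3; σ²_B = ((5−1)/6)² = 0.444
te_C = (5 + 4·6 + 13)/6 = 42/6 = 7; σ²_C = ((13−5)/6)² = 1.778
te_D = (11 + 4·12 + 13)/6 = 72/6 = 12; σ²_D = ((13−11)/6)² = 0.111
te_E = (6 + 4·7 + 8)/6 = 42/6 = 7; σ²_E = ((8−6)/6)² = 0.111
te_F = (13 + 4·14 + 21)/6 = 90/6 = 15; σ²_F = ((21−13)/6)² = 1.778
te_G = (2 + 4·4 + 12)/6 = 30/6 = 5; σ²_G = ((12−2)/6)² = 2.778
te_H = (11 + 4·14 + 23)/6 = 90/6 = 15; σ²_H = ((23−11)/6)² = 4.000

Forward pass:
ES_A = 0; EF_A = 15
ES_B = 0; EF_B = 3
ES_C = 3; EF_C = 3+7 = 10
ES_D = max(EF_A=15, EF_B=3) = 15; EF_D = 15+12 = 27
ES_E = max(EF_B=3, EF_C=10) = 10; EF_E = 10+7 = 17
ES_F = 3; EF_F = 3+15 = 18
ES_G = max(EF_C=10, EF_F=18) = 18; EF_G = 18+5 = 23
ES_H = max(EF_D=27, EF_E=17, EF_F=18, EF_G=23) = 27; EF_H = 27+15 = 42
Expected project duration μ = 42 hours. Critical path: A → D → H.

Variance along critical path = 7.111 + 0.111 + 4.000 = 11.222; σ = √11.222 = 3.350 hours.
Z = (45 − 42) / 3.350 = 0.896
P(T ≤ 45) = Φ(0.896) ≈ 0.815

0.815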